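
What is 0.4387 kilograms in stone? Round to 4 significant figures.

0.06908 st

1 kg = 0.157473 st.
Then 0.4387 × 0.157473 ≈ 0.06908 st.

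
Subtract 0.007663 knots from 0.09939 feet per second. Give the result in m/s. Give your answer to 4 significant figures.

0.09939 ft/s = 0.0302941 m/s and 0.007663 kn = 0.00394219 m/s.
0.0302941 − 0.00394219 ≈ 0.02635 m/s.

0.02635 meters per second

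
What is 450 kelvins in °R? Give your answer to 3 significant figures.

°R = K × 9/5.
Applying the formula gives 810 °R.

810 degrees Rankine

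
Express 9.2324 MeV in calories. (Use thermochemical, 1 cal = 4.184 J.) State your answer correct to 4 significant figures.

1 MeV = 3.82929 × 10^-14 cal.
Then 9.2324 × 3.82929 × 10^-14 ≈ 3.535 × 10^-13 cal.

3.535 × 10^-13 calories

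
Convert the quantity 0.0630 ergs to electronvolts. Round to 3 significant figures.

3.93e+10 eV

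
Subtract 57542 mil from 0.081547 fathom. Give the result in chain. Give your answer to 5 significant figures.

-0.065241 chain

0.081547 fathom = 0.00741336 chain and 57542 mil = 0.0726540 chain.
0.00741336 − 0.0726540 ≈ -0.065241 chain.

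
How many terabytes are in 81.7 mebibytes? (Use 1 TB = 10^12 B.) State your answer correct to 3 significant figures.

1 MiB = 1.04858 × 10^-6 terabytes.
81.7 × 1.04858 × 10^-6 ≈ 8.57 × 10^-5 TB.

8.57 × 10^-5 TB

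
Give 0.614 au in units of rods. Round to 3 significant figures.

1.83 × 10^10 rod

1 astronomical unit = 2.97459 × 10^10 rod.
So 0.614 × 2.97459 × 10^10 ≈ 1.83 × 10^10 rod.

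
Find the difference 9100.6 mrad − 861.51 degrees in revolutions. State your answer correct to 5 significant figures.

-0.94468 revolutions

9100.6 mrad = 1.448405 rev and 861.51 ° = 2.393083 rev.
1.448405 − 2.393083 ≈ -0.94468 rev.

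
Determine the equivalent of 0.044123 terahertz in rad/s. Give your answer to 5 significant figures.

2.7723e+11 radians per second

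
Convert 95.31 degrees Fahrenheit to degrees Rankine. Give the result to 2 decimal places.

554.98 °R

°R = °F + 459.67.
Applying the formula gives 554.98 °R.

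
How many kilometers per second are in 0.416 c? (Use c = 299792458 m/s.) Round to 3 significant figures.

125000 kilometers per second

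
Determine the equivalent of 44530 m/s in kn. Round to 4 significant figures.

1 m/s = 1.94384 kn.
Thus 44530 × 1.94384 ≈ 86560 kn.

86560 knots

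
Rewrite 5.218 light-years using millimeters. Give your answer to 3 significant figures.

4.94e+19 mm

1 ly = 9.46073e+18 millimeters.
Then 5.218 × 9.46073e+18 ≈ 4.94e+19 mm.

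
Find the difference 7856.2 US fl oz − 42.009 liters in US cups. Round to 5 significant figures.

804.46 US cup

7856.2 US fl oz = 982.025 US cup and 42.009 L = 177.562 US cup.
982.025 − 177.562 ≈ 804.46 US cup.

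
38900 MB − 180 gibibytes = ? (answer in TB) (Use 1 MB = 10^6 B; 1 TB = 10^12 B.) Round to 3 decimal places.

-0.154 terabytes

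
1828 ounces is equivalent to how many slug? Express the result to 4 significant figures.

3.551 slug

1 oz = 0.00194256 slug.
Thus 1828 × 0.00194256 ≈ 3.551 slug.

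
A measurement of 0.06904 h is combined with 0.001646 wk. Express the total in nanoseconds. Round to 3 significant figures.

0.06904 h = 2.48544e+11 ns and 0.001646 wk = 9.95501e+11 ns.
2.48544e+11 + 9.95501e+11 ≈ 1.24e+12 ns.

1.24e+12 ns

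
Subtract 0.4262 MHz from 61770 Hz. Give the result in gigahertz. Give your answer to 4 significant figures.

61770 Hz = 6.17700 × 10^-5 GHz and 0.4262 MHz = 0.000426200 GHz.
6.17700 × 10^-5 − 0.000426200 ≈ -0.0003644 GHz.

-0.0003644 GHz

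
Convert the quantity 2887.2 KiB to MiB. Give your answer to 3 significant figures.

2.82 MiB

1 KiB = 0.0009765625 MiB.
Then 2887.2 × 0.0009765625 ≈ 2.82 MiB.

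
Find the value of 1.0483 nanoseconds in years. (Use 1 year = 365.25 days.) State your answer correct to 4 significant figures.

1 ns = 3.16881e-17 years.
Then 1.0483 × 3.16881e-17 ≈ 3.322e-17 yr.

3.322e-17 yr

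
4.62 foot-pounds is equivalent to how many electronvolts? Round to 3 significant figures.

1 foot-pound = 8.46235 × 10^18 eV.
So 4.62 × 8.46235 × 10^18 ≈ 3.91 × 10^19 eV.

3.91 × 10^19 eV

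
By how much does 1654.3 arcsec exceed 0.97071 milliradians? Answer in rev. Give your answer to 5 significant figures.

1654.3 arcsec = 0.00127647 rev and 0.97071 mrad = 0.000154493 rev.
0.00127647 − 0.000154493 ≈ 0.0011220 rev.

0.0011220 rev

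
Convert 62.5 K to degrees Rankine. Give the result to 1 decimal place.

°R = K × 9/5.
Applying the formula gives 112.5 °R.

112.5 °R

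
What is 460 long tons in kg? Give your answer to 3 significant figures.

467000 kg

1 long ton = 1016.05 kilograms.
Then 460 × 1016.05 ≈ 467000 kg.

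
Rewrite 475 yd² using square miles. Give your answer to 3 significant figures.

1 yd² = 3.22831e-7 mi².
Then 475 × 3.22831e-7 ≈ 0.000153 mi².

0.000153 square miles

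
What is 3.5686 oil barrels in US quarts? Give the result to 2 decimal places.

1 bbl = 168.000 US qt.
So 3.5686 × 168.000 ≈ 599.52 US qt.

599.52 US qt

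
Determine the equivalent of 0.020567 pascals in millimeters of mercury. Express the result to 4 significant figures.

0.0001543 mmHg

1 pascal = 0.00750062 mmHg.
So 0.020567 × 0.00750062 ≈ 0.0001543 mmHg.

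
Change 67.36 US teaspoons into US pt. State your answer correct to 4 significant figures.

1 US tsp = 0.0104167 US pints.
So 67.36 × 0.0104167 ≈ 0.7017 US pt.

0.7017 US pints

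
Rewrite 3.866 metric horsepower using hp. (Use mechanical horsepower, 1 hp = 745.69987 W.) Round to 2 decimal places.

1 PS = 0.986320 horsepower.
3.866 × 0.986320 ≈ 3.81 hp.

3.81 hp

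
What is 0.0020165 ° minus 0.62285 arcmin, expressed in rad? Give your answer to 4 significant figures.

-0.0001460 rad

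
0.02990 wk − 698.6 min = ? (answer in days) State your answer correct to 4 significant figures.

-0.2758 days

0.02990 wk = 0.209300 d and 698.6 min = 0.485139 d.
0.209300 − 0.485139 ≈ -0.2758 d.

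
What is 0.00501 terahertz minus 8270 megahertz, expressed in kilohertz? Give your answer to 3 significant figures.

0.00501 THz = 5.01000 × 10^6 kHz and 8270 MHz = 8.27000 × 10^6 kHz.
5.01000 × 10^6 − 8.27000 × 10^6 ≈ -3.26 × 10^6 kHz.

-3.26 × 10^6 kilohertz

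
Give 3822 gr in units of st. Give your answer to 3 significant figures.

1 grain = 1.02041e-5 stone.
Thus 3822 × 1.02041e-5 ≈ 0.0390 st.

0.0390 st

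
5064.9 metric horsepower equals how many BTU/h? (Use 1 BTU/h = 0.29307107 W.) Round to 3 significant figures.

1.27 × 10^7 BTU/h

1 PS = 2509.63 BTU/h.
So 5064.9 × 2509.63 ≈ 1.27 × 10^7 BTU/h.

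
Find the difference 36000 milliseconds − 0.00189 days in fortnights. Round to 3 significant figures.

-0.000105 fortnight

36000 ms = 2.97619 × 10^-5 fortnight and 0.00189 d = 0.000135000 fortnight.
2.97619 × 10^-5 − 0.000135000 ≈ -0.000105 fortnight.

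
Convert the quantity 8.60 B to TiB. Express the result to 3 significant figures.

7.82 × 10^-12 TiB

1 byte = 9.09495 × 10^-13 TiB.
Then 8.60 × 9.09495 × 10^-13 ≈ 7.82 × 10^-12 TiB.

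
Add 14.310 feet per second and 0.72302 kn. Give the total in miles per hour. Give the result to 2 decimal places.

10.59 miles per hour

14.310 ft/s = 9.75682 mph and 0.72302 kn = 0.832037 mph.
9.75682 + 0.832037 ≈ 10.59 mph.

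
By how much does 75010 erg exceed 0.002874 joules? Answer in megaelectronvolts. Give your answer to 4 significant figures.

75010 erg = 4.68176e+10 MeV and 0.002874 J = 1.79381e+10 MeV.
4.68176e+10 − 1.79381e+10 ≈ 2.888e+10 MeV.

2.888e+10 MeV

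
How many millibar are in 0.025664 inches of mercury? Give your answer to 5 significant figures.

1 inch of mercury = 33.8639 mbar.
Thus 0.025664 × 33.8639 ≈ 0.86908 mbar.

0.86908 mbar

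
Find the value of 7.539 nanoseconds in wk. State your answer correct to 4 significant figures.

1 nanosecond = 1.65344 × 10^-15 weeks.
Thus 7.539 × 1.65344 × 10^-15 ≈ 1.247 × 10^-14 wk.

1.247 × 10^-14 wk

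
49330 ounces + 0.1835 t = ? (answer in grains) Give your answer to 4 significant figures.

2.441 × 10^7 grains

49330 oz = 2.15819 × 10^7 gr and 0.1835 t = 2.83184 × 10^6 gr.
2.15819 × 10^7 + 2.83184 × 10^6 ≈ 2.441 × 10^7 gr.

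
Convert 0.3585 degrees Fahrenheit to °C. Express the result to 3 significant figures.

°C = (°F − 32) × 5/9.
Applying the formula gives -17.6 °C.

-17.6 degrees Celsius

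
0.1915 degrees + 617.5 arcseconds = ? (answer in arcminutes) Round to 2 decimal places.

0.1915 ° = 11.4900 arcmin and 617.5 arcsec = 10.2917 arcmin.
11.4900 + 10.2917 ≈ 21.78 arcmin.

21.78 arcmin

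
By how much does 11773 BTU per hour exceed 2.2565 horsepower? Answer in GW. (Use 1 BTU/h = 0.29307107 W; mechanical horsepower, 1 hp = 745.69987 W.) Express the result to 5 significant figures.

1.7677e-6 GW

11773 BTU/h = 3.45033e-6 GW and 2.2565 hp = 1.68267e-6 GW.
3.45033e-6 − 1.68267e-6 ≈ 1.7677e-6 GW.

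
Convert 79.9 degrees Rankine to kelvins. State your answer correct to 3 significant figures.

°R = K × 9/5.
Applying the formula gives 44.4 K.

44.4 K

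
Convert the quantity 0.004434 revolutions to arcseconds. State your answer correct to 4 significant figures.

5746 arcseconds

1 rev = 1.29600e+6 arcsec.
Thus 0.004434 × 1.29600e+6 ≈ 5746 arcsec.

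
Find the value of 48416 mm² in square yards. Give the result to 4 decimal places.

0.0579 yd²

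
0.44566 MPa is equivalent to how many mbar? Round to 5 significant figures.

4456.6 mbar

1 megapascal = 10000.0 mbar.
Thus 0.44566 × 10000.0 ≈ 4456.6 mbar.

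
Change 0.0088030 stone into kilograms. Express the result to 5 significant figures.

0.055902 kilograms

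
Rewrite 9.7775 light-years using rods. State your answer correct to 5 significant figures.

1.8393e+16 rod

1 ly = 1.88116e+15 rods.
Then 9.7775 × 1.88116e+15 ≈ 1.8393e+16 rod.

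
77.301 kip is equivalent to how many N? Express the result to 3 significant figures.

344000 N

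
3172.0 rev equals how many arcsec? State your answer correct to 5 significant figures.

4.1109 × 10^9 arcseconds

1 revolution = 1.29600 × 10^6 arcsec.
3172.0 × 1.29600 × 10^6 ≈ 4.1109 × 10^9 arcsec.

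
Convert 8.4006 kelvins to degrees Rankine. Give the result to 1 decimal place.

°R = K × 9/5.
Applying the formula gives 15.1 °R.

15.1 degrees Rankine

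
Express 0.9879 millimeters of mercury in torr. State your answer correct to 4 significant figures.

1 mmHg = 1.00000 torr.
Then 0.9879 × 1.00000 ≈ 0.9879 torr.

0.9879 torr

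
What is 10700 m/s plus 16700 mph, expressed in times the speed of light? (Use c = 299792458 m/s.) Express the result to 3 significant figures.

6.06e-5 times the speed of light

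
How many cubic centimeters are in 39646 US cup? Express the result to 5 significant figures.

9.3798 × 10^6 cm³

1 US cup = 236.588 cm³.
39646 × 236.588 ≈ 9.3798 × 10^6 cm³.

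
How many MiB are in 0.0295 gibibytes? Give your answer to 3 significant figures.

30.2 mebibytes

1 gibibyte = 1024.00 mebibytes.
Thus 0.0295 × 1024.00 ≈ 30.2 MiB.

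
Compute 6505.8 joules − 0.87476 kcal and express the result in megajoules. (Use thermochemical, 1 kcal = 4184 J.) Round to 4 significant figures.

0.002846 megajoules

6505.8 J = 0.00650580 MJ and 0.87476 kcal = 0.00366000 MJ.
0.00650580 − 0.00366000 ≈ 0.002846 MJ.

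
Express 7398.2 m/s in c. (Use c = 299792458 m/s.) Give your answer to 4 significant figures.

2.468 × 10^-5 times the speed of light

1 meter per second = 3.33564 × 10^-9 c.
Thus 7398.2 × 3.33564 × 10^-9 ≈ 2.468 × 10^-5 c.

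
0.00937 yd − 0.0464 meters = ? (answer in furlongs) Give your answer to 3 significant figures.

-0.000188 furlongs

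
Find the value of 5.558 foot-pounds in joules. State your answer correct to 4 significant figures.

7.536 J

1 foot-pound = 1.35582 J.
Thus 5.558 × 1.35582 ≈ 7.536 J.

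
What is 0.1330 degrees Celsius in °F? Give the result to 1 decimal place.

32.2 degrees Fahrenheit

°F = °C × 9/5 + 32.
Applying the formula gives 32.2 °F.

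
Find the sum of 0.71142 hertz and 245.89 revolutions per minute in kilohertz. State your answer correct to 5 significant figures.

0.71142 Hz = 0.000711420 kHz and 245.89 rpm = 0.00409817 kHz.
0.000711420 + 0.00409817 ≈ 0.0048096 kHz.

0.0048096 kilohertz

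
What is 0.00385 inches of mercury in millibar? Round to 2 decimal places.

1 inch of mercury = 33.8639 mbar.
Thus 0.00385 × 33.8639 ≈ 0.13 mbar.

0.13 mbar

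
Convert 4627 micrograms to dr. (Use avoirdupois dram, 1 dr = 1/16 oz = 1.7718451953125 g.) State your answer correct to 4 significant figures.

1 microgram = 5.64383e-7 dr.
Thus 4627 × 5.64383e-7 ≈ 0.002611 dr.

0.002611 drams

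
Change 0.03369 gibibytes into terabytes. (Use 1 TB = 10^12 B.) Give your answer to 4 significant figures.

3.617e-5 terabytes

1 gibibyte = 0.00107374 terabytes.
Thus 0.03369 × 0.00107374 ≈ 3.617e-5 TB.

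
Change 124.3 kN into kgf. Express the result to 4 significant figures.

12680 kilograms-force

1 kN = 101.972 kgf.
So 124.3 × 101.972 ≈ 12680 kgf.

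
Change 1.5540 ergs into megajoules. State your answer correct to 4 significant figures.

1 erg = 1.00000 × 10^-13 megajoules.
Then 1.5540 × 1.00000 × 10^-13 ≈ 1.554 × 10^-13 MJ.

1.554 × 10^-13 megajoules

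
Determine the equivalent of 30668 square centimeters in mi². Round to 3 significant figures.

1 cm² = 3.86102 × 10^-11 mi².
30668 × 3.86102 × 10^-11 ≈ 1.18 × 10^-6 mi².

1.18 × 10^-6 mi²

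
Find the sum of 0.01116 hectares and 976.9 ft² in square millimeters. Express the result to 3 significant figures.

0.01116 ha = 1.11600e+8 mm² and 976.9 ft² = 9.07570e+7 mm².
1.11600e+8 + 9.07570e+7 ≈ 2.02e+8 mm².

2.02e+8 square millimeters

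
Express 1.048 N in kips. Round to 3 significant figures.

1 newton = 0.000224809 kip.
Then 1.048 × 0.000224809 ≈ 0.000236 kip.

0.000236 kip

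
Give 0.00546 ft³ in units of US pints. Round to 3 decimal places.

0.327 US pints

1 cubic foot = 59.8442 US pints.
Then 0.00546 × 59.8442 ≈ 0.327 US pt.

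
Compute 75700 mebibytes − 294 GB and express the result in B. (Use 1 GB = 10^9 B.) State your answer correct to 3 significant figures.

75700 MiB = 7.93772e+10 B and 294 GB = 2.94000e+11 B.
7.93772e+10 − 2.94000e+11 ≈ -2.15e+11 B.

-2.15e+11 B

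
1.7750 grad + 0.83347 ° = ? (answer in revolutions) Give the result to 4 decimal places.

1.7750 grad = 0.00443750 rev and 0.83347 ° = 0.00231519 rev.
0.00443750 + 0.00231519 ≈ 0.0068 rev.

0.0068 rev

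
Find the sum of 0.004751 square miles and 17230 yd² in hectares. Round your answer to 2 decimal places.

2.67 hectares

0.004751 mi² = 1.23050 ha and 17230 yd² = 1.44065 ha.
1.23050 + 1.44065 ≈ 2.67 ha.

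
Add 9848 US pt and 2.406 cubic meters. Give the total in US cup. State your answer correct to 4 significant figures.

9848 US pt = 19696.0 US cup and 2.406 m³ = 10169.6 US cup.
19696.0 + 10169.6 ≈ 29870 US cup.

29870 US cups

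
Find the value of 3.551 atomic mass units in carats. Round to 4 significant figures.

1 u = 8.30270e-24 ct.
Thus 3.551 × 8.30270e-24 ≈ 2.948e-23 ct.

2.948e-23 ct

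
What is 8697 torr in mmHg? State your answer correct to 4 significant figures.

8697 mmHg

1 torr = 1.00000 millimeters of mercury.
Thus 8697 × 1.00000 ≈ 8697 mmHg.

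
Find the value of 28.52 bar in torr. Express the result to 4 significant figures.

21390 torr

1 bar = 750.062 torr.
Then 28.52 × 750.062 ≈ 21390 torr.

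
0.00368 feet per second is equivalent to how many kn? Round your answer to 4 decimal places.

0.0022 kn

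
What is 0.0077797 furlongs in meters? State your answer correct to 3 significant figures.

1 furlong = 201.168 meters.
Then 0.0077797 × 201.168 ≈ 1.57 m.

1.57 meters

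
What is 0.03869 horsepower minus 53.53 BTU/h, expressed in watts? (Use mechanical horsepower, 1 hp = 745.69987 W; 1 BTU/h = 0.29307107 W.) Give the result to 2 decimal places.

0.03869 hp = 28.8511 W and 53.53 BTU/h = 15.6881 W.
28.8511 − 15.6881 ≈ 13.16 W.

13.16 watts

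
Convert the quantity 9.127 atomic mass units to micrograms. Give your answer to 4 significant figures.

1.516 × 10^-17 micrograms

1 atomic mass unit = 1.66054 × 10^-18 μg.
Then 9.127 × 1.66054 × 10^-18 ≈ 1.516 × 10^-17 μg.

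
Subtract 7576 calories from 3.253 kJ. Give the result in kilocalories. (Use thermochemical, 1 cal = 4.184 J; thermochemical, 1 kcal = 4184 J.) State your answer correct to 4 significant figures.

-6.799 kilocalories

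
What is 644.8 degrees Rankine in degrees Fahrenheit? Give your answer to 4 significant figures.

185.1 °F

°R = °F + 459.67.
Applying the formula gives 185.1 °F.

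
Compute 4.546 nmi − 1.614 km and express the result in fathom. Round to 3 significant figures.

3720 fathom

4.546 nmi = 4603.67 fathom and 1.614 km = 882.546 fathom.
4603.67 − 882.546 ≈ 3720 fathom.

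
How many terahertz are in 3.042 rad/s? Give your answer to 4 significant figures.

1 rad/s = 1.59155 × 10^-13 THz.
So 3.042 × 1.59155 × 10^-13 ≈ 4.841 × 10^-13 THz.

4.841 × 10^-13 THz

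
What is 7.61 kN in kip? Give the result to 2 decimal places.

1.71 kip

1 kN = 0.224809 kips.
7.61 × 0.224809 ≈ 1.71 kip.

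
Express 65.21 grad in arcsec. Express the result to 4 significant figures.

211300 arcsec

1 grad = 3240.00 arcseconds.
65.21 × 3240.00 ≈ 211300 arcsec.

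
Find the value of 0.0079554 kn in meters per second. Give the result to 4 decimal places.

0.0041 m/s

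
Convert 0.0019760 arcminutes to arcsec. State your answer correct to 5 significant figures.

1 arcminute = 60.0000 arcseconds.
Thus 0.0019760 × 60.0000 ≈ 0.11856 arcsec.

0.11856 arcseconds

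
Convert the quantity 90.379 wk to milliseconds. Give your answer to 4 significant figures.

1 wk = 6.04800 × 10^8 ms.
Then 90.379 × 6.04800 × 10^8 ≈ 5.466 × 10^10 ms.

5.466 × 10^10 ms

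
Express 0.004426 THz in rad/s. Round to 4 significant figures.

1 terahertz = 6.28319 × 10^12 rad/s.
So 0.004426 × 6.28319 × 10^12 ≈ 2.781 × 10^10 rad/s.

2.781 × 10^10 radians per second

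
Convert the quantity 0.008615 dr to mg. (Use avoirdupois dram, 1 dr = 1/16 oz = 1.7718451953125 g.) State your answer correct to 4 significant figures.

15.26 mg

1 dram = 1771.85 milligrams.
Then 0.008615 × 1771.85 ≈ 15.26 mg.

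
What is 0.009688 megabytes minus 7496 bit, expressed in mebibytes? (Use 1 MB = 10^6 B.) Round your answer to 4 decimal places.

0.0083 mebibytes

0.009688 MB = 0.00923920 MiB and 7496 bit = 0.000893593 MiB.
0.00923920 − 0.000893593 ≈ 0.0083 MiB.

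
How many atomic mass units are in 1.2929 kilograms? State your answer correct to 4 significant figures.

7.786 × 10^26 u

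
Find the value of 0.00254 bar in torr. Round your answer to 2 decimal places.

1.91 torr

1 bar = 750.062 torr.
Then 0.00254 × 750.062 ≈ 1.91 torr.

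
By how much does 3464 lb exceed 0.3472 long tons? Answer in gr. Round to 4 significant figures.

3464 lb = 2.42480 × 10^7 gr and 0.3472 long ton = 5.44410 × 10^6 gr.
2.42480 × 10^7 − 5.44410 × 10^6 ≈ 1.880 × 10^7 gr.

1.880 × 10^7 gr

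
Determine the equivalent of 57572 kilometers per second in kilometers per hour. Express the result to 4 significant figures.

2.073 × 10^8 km/h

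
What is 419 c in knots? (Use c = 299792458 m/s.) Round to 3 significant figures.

2.44 × 10^11 kn

1 c = 5.82750 × 10^8 kn.
Thus 419 × 5.82750 × 10^8 ≈ 2.44 × 10^11 kn.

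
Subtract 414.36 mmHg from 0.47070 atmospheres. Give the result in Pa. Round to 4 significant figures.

0.47070 atm = 47693.7 Pa and 414.36 mmHg = 55243.5 Pa.
47693.7 − 55243.5 ≈ -7550 Pa.

-7550 pascals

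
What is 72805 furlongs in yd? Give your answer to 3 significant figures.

1.60e+7 yd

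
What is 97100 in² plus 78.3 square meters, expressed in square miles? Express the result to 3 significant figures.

97100 in² = 2.41874 × 10^-5 mi² and 78.3 m² = 3.02318 × 10^-5 mi².
2.41874 × 10^-5 + 3.02318 × 10^-5 ≈ 5.44 × 10^-5 mi².

5.44 × 10^-5 square miles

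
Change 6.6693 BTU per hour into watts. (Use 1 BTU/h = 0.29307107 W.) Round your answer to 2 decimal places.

1.95 W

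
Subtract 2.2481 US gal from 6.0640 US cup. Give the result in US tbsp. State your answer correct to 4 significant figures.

6.0640 US cup = 97.0240 US tbsp and 2.2481 US gal = 575.514 US tbsp.
97.0240 − 575.514 ≈ -478.5 US tbsp.

-478.5 US tbsp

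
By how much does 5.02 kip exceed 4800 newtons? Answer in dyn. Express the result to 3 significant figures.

1.75 × 10^9 dynes

5.02 kip = 2.23301 × 10^9 dyn and 4800 N = 4.80000 × 10^8 dyn.
2.23301 × 10^9 − 4.80000 × 10^8 ≈ 1.75 × 10^9 dyn.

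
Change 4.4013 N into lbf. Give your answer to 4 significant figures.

1 newton = 0.224809 pounds-force.
Then 4.4013 × 0.224809 ≈ 0.9895 lbf.

0.9895 lbf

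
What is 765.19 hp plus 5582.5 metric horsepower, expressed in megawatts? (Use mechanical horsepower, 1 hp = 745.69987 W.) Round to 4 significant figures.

4.677 megawatts

765.19 hp = 0.570602 MW and 5582.5 PS = 4.10592 MW.
0.570602 + 4.10592 ≈ 4.677 MW.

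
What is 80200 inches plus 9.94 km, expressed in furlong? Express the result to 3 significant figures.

59.5 furlong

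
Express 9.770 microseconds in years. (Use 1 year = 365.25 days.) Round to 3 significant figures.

3.10 × 10^-13 yr

1 microsecond = 3.16881 × 10^-14 yr.
So 9.770 × 3.16881 × 10^-14 ≈ 3.10 × 10^-13 yr.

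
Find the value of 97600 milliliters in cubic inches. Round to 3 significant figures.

1 milliliter = 0.0610237 cubic inches.
So 97600 × 0.0610237 ≈ 5960 in³.

5960 in³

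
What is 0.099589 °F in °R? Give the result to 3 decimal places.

459.770 °R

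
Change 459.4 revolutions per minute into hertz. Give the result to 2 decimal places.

7.66 Hz

1 revolution per minute = 0.0166667 hertz.
459.4 × 0.0166667 ≈ 7.66 Hz.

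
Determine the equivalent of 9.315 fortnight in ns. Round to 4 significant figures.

1 fortnight = 1.20960 × 10^15 nanoseconds.
So 9.315 × 1.20960 × 10^15 ≈ 1.127 × 10^16 ns.

1.127 × 10^16 ns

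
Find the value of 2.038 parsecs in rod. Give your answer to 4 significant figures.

1.250 × 10^16 rods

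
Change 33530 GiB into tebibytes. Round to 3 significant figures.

1 gibibyte = 0.0009765625 tebibytes.
So 33530 × 0.0009765625 ≈ 32.7 TiB.

32.7 TiB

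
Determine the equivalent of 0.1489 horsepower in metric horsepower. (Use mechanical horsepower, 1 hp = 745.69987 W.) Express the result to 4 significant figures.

0.1510 metric horsepower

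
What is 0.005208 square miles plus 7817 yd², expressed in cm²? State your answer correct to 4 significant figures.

0.005208 mi² = 1.34887e+8 cm² and 7817 yd² = 6.53601e+7 cm².
1.34887e+8 + 6.53601e+7 ≈ 2.002e+8 cm².

2.002e+8 square centimeters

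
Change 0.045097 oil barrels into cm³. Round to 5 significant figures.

1 bbl = 158987.3 cm³.
So 0.045097 × 158987.3 ≈ 7169.9 cm³.

7169.9 cm³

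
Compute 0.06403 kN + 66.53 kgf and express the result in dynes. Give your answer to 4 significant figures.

7.165e+7 dyn

0.06403 kN = 6.40300e+6 dyn and 66.53 kgf = 6.52436e+7 dyn.
6.40300e+6 + 6.52436e+7 ≈ 7.165e+7 dyn.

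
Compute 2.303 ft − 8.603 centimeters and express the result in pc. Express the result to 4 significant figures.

1.996e-17 pc

2.303 ft = 2.27488e-17 pc and 8.603 cm = 2.78804e-18 pc.
2.27488e-17 − 2.78804e-18 ≈ 1.996e-17 pc.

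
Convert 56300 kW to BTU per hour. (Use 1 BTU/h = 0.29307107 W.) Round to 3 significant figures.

1.92 × 10^8 BTU per hour

1 kilowatt = 3412.14 BTU per hour.
So 56300 × 3412.14 ≈ 1.92 × 10^8 BTU/h.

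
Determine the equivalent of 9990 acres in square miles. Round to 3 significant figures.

15.6 square miles

1 acre = 0.00156250 mi².
9990 × 0.00156250 ≈ 15.6 mi².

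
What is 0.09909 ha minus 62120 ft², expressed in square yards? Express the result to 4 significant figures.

-5717 yd²

0.09909 ha = 1185.11 yd² and 62120 ft² = 6902.22 yd².
1185.11 − 6902.22 ≈ -5717 yd².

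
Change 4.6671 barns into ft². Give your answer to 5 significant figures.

1 barn = 1.07639e-27 ft².
So 4.6671 × 1.07639e-27 ≈ 5.0236e-27 ft².

5.0236e-27 ft²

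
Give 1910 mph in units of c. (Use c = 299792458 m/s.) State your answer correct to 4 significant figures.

2.848 × 10^-6 c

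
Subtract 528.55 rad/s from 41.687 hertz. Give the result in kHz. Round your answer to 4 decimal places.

-0.0424 kilohertz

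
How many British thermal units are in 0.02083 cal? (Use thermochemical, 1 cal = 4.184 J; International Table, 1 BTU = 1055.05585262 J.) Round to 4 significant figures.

8.260 × 10^-5 BTU

1 cal = 0.00396567 British thermal units.
Then 0.02083 × 0.00396567 ≈ 8.260 × 10^-5 BTU.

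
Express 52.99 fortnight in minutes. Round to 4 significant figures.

1 fortnight = 20160.0 min.
52.99 × 20160.0 ≈ 1.068 × 10^6 min.

1.068 × 10^6 minutes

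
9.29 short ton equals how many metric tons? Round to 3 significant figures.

1 short ton = 0.907185 t.
Then 9.29 × 0.907185 ≈ 8.43 t.

8.43 metric tons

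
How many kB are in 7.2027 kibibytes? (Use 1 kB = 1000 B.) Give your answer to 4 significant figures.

7.376 kB

1 KiB = 1.02400 kilobytes.
Then 7.2027 × 1.02400 ≈ 7.376 kB.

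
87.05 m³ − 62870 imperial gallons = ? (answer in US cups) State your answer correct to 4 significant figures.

87.05 m³ = 367939 US cup and 62870 imp gal = 1.20806 × 10^6 US cup.
367939 − 1.20806 × 10^6 ≈ -840100 US cup.

-840100 US cup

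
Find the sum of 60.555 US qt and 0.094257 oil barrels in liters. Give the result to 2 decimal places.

72.29 liters

60.555 US qt = 57.3064 L and 0.094257 bbl = 14.9857 L.
57.3064 + 14.9857 ≈ 72.29 L.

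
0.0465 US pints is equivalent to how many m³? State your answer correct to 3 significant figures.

1 US pt = 0.000473176 cubic meters.
So 0.0465 × 0.000473176 ≈ 2.20 × 10^-5 m³.

2.20 × 10^-5 m³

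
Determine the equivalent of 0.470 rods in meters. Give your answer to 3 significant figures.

2.36 meters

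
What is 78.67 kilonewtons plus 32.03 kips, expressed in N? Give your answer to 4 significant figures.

221100 newtons

78.67 kN = 78670.0 N and 32.03 kip = 142477 N.
78670.0 + 142477 ≈ 221100 N.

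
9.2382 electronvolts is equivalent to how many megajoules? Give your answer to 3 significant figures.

1 electronvolt = 1.60218 × 10^-25 MJ.
9.2382 × 1.60218 × 10^-25 ≈ 1.48 × 10^-24 MJ.

1.48 × 10^-24 MJ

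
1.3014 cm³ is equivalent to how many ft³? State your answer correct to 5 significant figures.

1 cubic centimeter = 3.53147e-5 ft³.
1.3014 × 3.53147e-5 ≈ 4.5959e-5 ft³.

4.5959e-5 ft³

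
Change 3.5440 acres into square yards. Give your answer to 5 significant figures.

1 acre = 4840.00 yd².
Thus 3.5440 × 4840.00 ≈ 17153 yd².

17153 yd²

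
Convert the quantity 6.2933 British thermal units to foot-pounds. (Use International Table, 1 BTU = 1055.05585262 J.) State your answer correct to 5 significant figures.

4897.3 ft·lbf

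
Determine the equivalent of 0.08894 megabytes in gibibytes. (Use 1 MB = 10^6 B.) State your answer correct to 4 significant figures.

8.283e-5 GiB

1 MB = 0.000931323 gibibytes.
Then 0.08894 × 0.000931323 ≈ 8.283e-5 GiB.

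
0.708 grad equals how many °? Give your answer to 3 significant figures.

0.637 °

1 gradian = 0.900000 °.
0.708 × 0.900000 ≈ 0.637 °.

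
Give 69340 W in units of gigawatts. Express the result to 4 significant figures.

1 watt = 1.00000 × 10^-9 gigawatts.
Thus 69340 × 1.00000 × 10^-9 ≈ 6.934 × 10^-5 GW.

6.934 × 10^-5 gigawatts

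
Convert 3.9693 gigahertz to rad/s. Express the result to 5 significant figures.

2.4940e+10 rad/s

1 gigahertz = 6.28319e+9 radians per second.
Thus 3.9693 × 6.28319e+9 ≈ 2.4940e+10 rad/s.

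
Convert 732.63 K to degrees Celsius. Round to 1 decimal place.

459.5 degrees Celsius

K = °C + 273.15.
Applying the formula gives 459.5 °C.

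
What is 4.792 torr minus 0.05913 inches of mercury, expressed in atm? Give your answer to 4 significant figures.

4.792 torr = 0.00630526 atm and 0.05913 inHg = 0.00197619 atm.
0.00630526 − 0.00197619 ≈ 0.004329 atm.

0.004329 atmospheres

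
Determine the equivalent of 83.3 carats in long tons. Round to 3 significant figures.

1.64e-5 long ton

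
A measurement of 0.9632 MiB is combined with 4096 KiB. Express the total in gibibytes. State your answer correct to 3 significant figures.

0.00485 gibibytes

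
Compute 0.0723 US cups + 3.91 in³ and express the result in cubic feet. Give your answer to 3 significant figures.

0.00287 cubic feet

0.0723 US cup = 0.000604069 ft³ and 3.91 in³ = 0.00226273 ft³.
0.000604069 + 0.00226273 ≈ 0.00287 ft³.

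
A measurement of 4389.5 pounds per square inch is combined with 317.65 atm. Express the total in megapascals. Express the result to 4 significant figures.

4389.5 psi = 30.2645 MPa and 317.65 atm = 32.1859 MPa.
30.2645 + 32.1859 ≈ 62.45 MPa.

62.45 MPa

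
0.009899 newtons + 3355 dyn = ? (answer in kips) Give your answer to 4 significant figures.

9.768 × 10^-6 kip

0.009899 N = 2.22538 × 10^-6 kip and 3355 dyn = 7.54234 × 10^-6 kip.
2.22538 × 10^-6 + 7.54234 × 10^-6 ≈ 9.768 × 10^-6 kip.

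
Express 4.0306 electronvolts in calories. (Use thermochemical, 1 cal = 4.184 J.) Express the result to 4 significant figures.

1.543e-19 calories

1 eV = 3.82929e-20 cal.
So 4.0306 × 3.82929e-20 ≈ 1.543e-19 cal.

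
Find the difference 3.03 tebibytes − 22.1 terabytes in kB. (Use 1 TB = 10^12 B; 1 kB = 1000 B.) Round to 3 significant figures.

3.03 TiB = 3.33152 × 10^9 kB and 22.1 TB = 2.21000 × 10^10 kB.
3.33152 × 10^9 − 2.21000 × 10^10 ≈ -1.88 × 10^10 kB.

-1.88 × 10^10 kB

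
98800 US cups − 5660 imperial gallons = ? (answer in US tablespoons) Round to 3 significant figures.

98800 US cup = 1.58080e+6 US tbsp and 5660 imp gal = 1.74013e+6 US tbsp.
1.58080e+6 − 1.74013e+6 ≈ -159000 US tbsp.

-159000 US tbsp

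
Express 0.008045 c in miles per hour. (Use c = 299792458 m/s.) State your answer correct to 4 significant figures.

5.395e+6 miles per hour

1 c = 6.70617e+8 mph.
0.008045 × 6.70617e+8 ≈ 5.395e+6 mph.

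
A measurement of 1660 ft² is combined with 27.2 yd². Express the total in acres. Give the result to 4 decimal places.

1660 ft² = 0.0381084 acre and 27.2 yd² = 0.00561983 acre.
0.0381084 + 0.00561983 ≈ 0.0437 acre.

0.0437 acre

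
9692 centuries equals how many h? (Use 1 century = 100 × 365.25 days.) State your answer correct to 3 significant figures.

8.50e+9 hours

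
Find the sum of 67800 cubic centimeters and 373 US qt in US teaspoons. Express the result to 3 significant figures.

85400 US teaspoons

67800 cm³ = 13755.5 US tsp and 373 US qt = 71616.0 US tsp.
13755.5 + 71616.0 ≈ 85400 US tsp.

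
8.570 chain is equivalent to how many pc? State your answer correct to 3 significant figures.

1 chain = 6.51941 × 10^-16 pc.
8.570 × 6.51941 × 10^-16 ≈ 5.59 × 10^-15 pc.

5.59 × 10^-15 pc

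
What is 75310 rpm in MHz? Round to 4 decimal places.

0.0013 megahertz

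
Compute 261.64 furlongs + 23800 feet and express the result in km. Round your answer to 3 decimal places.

59.888 kilometers

261.64 furlong = 52.6336 km and 23800 ft = 7.25424 km.
52.6336 + 7.25424 ≈ 59.888 km.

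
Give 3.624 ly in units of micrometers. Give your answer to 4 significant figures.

3.429e+22 micrometers

1 ly = 9.46073e+21 μm.
So 3.624 × 9.46073e+21 ≈ 3.429e+22 μm.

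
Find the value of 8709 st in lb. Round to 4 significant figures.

121900 lb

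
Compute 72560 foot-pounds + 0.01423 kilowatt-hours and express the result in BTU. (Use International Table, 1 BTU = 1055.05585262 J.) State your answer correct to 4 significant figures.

141.8 BTU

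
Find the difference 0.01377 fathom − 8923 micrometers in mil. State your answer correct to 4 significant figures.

0.01377 fathom = 991.440 mil and 8923 μm = 351.299 mil.
991.440 − 351.299 ≈ 640.1 mil.

640.1 mil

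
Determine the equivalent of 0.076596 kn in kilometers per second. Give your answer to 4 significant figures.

3.940e-5 km/s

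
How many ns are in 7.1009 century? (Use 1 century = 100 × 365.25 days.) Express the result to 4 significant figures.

2.241e+19 ns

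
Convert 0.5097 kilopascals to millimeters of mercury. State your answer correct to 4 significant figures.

1 kilopascal = 7.50062 mmHg.
Thus 0.5097 × 7.50062 ≈ 3.823 mmHg.

3.823 mmHg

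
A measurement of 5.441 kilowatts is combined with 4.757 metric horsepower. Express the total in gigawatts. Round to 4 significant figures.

8.940e-6 GW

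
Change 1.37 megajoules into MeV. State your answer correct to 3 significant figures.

8.55 × 10^18 MeV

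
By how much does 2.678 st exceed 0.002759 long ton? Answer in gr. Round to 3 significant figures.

2.678 st = 262444 gr and 0.002759 long ton = 43261.1 gr.
262444 − 43261.1 ≈ 219000 gr.

219000 grains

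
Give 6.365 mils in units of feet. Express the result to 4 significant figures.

1 mil = 8.33333 × 10^-5 ft.
Then 6.365 × 8.33333 × 10^-5 ≈ 0.0005304 ft.

0.0005304 feet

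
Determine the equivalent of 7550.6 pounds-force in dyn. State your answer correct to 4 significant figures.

3.359e+9 dyn

1 lbf = 444822 dyn.
Thus 7550.6 × 444822 ≈ 3.359e+9 dyn.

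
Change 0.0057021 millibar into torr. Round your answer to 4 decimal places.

1 millibar = 0.750062 torr.
Thus 0.0057021 × 0.750062 ≈ 0.0043 torr.

0.0043 torr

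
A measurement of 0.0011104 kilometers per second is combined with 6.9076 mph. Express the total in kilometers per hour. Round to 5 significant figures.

15.114 km/h

0.0011104 km/s = 3.99744 km/h and 6.9076 mph = 11.1167 km/h.
3.99744 + 11.1167 ≈ 15.114 km/h.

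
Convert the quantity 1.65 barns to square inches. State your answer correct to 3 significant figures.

2.56e-25 square inches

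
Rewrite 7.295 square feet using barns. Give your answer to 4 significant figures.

6.777e+27 barn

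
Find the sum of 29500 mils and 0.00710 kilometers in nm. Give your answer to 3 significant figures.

7.85 × 10^9 nm

29500 mil = 7.49300 × 10^8 nm and 0.00710 km = 7.10000 × 10^9 nm.
7.49300 × 10^8 + 7.10000 × 10^9 ≈ 7.85 × 10^9 nm.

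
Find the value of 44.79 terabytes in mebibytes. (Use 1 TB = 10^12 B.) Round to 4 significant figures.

1 terabyte = 953674 mebibytes.
44.79 × 953674 ≈ 4.272 × 10^7 MiB.

4.272 × 10^7 MiB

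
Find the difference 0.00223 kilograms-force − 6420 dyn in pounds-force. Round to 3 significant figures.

0.00223 kgf = 0.00491631 lbf and 6420 dyn = 0.0144327 lbf.
0.00491631 − 0.0144327 ≈ -0.00952 lbf.

-0.00952 pounds-force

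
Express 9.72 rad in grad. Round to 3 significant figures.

619 gradians

1 rad = 63.6620 grad.
Then 9.72 × 63.6620 ≈ 619 grad.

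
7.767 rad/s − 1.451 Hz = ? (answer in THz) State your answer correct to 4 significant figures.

7.767 rad/s = 1.23616 × 10^-12 THz and 1.451 Hz = 1.45100 × 10^-12 THz.
1.23616 × 10^-12 − 1.45100 × 10^-12 ≈ -2.148 × 10^-13 THz.

-2.148 × 10^-13 terahertz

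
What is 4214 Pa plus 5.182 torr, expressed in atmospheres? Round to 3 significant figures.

4214 Pa = 0.0415889 atm and 5.182 torr = 0.00681842 atm.
0.0415889 + 0.00681842 ≈ 0.0484 atm.

0.0484 atm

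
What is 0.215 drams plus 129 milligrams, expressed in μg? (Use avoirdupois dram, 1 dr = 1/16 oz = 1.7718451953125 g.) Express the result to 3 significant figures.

510000 micrograms

0.215 dr = 380947 μg and 129 mg = 129000 μg.
380947 + 129000 ≈ 510000 μg.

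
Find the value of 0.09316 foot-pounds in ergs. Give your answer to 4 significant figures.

1.263e+6 erg

1 foot-pound = 1.35582e+7 ergs.
Then 0.09316 × 1.35582e+7 ≈ 1.263e+6 erg.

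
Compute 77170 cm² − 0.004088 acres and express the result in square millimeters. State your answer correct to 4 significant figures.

-8.827e+6 mm²

77170 cm² = 7717000 mm² and 0.004088 acre = 1.654355e+7 mm².
7717000 − 1.654355e+7 ≈ -8.827e+6 mm².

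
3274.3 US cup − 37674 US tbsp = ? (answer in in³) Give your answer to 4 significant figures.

13280 in³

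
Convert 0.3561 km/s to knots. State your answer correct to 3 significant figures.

1 kilometer per second = 1943.84 kn.
Then 0.3561 × 1943.84 ≈ 692 kn.

692 kn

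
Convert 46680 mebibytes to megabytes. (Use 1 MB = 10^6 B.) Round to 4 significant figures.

48950 MB

1 mebibyte = 1.04858 megabytes.
46680 × 1.04858 ≈ 48950 MB.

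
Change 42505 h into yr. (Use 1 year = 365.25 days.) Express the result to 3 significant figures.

1 h = 0.000114077 years.
42505 × 0.000114077 ≈ 4.85 yr.

4.85 years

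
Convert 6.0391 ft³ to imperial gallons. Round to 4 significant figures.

1 cubic foot = 6.22884 imp gal.
Thus 6.0391 × 6.22884 ≈ 37.62 imp gal.

37.62 imperial gallons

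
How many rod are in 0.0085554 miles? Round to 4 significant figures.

1 mile = 320.000 rods.
Thus 0.0085554 × 320.000 ≈ 2.738 rod.

2.738 rod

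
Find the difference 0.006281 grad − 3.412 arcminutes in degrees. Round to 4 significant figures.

-0.05121 °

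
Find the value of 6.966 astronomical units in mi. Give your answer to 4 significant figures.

6.475 × 10^8 mi

1 astronomical unit = 9.29558 × 10^7 mi.
So 6.966 × 9.29558 × 10^7 ≈ 6.475 × 10^8 mi.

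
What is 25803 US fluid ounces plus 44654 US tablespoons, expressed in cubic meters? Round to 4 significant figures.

1.423 cubic meters

25803 US fl oz = 0.763086 m³ and 44654 US tbsp = 0.660288 m³.
0.763086 + 0.660288 ≈ 1.423 m³.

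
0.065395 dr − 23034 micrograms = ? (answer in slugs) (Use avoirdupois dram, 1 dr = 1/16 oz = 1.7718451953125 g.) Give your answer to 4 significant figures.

0.065395 dr = 7.93960 × 10^-6 slug and 23034 μg = 1.57833 × 10^-6 slug.
7.93960 × 10^-6 − 1.57833 × 10^-6 ≈ 6.361 × 10^-6 slug.

6.361 × 10^-6 slug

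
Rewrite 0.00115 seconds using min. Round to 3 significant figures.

1 s = 0.0166667 minutes.
0.00115 × 0.0166667 ≈ 1.92e-5 min.

1.92e-5 min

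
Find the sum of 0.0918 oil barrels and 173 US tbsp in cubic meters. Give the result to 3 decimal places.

0.0918 bbl = 0.0145950 m³ and 173 US tbsp = 0.00255811 m³.
0.0145950 + 0.00255811 ≈ 0.017 m³.

0.017 cubic meters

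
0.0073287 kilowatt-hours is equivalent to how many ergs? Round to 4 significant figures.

2.638e+11 ergs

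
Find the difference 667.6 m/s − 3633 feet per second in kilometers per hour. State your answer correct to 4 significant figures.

667.6 m/s = 2403.36 km/h and 3633 ft/s = 3986.42 km/h.
2403.36 − 3986.42 ≈ -1583 km/h.

-1583 km/h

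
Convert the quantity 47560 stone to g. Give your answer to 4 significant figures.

1 stone = 6350.29 g.
So 47560 × 6350.29 ≈ 3.020 × 10^8 g.

3.020 × 10^8 g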